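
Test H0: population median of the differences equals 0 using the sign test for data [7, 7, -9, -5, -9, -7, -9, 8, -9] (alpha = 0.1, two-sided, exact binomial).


Step 1: Discard zero differences. Original n = 9; n_eff = number of nonzero differences = 9.
Nonzero differences (with sign): +7, +7, -9, -5, -9, -7, -9, +8, -9
Step 2: Count signs: positive = 3, negative = 6.
Step 3: Under H0: P(positive) = 0.5, so the number of positives S ~ Bin(9, 0.5).
Step 4: Two-sided exact p-value = sum of Bin(9,0.5) probabilities at or below the observed probability = 0.507812.
Step 5: alpha = 0.1. fail to reject H0.

n_eff = 9, pos = 3, neg = 6, p = 0.507812, fail to reject H0.


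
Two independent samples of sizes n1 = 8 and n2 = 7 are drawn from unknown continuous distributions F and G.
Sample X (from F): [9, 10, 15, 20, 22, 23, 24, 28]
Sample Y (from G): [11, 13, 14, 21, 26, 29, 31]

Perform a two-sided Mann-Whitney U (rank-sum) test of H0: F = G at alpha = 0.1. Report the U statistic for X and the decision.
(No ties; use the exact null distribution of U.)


Step 1: Combine and sort all 15 observations; assign midranks.
sorted (value, group): (9,X), (10,X), (11,Y), (13,Y), (14,Y), (15,X), (20,X), (21,Y), (22,X), (23,X), (24,X), (26,Y), (28,X), (29,Y), (31,Y)
ranks: 9->1, 10->2, 11->3, 13->4, 14->5, 15->6, 20->7, 21->8, 22->9, 23->10, 24->11, 26->12, 28->13, 29->14, 31->15
Step 2: Rank sum for X: R1 = 1 + 2 + 6 + 7 + 9 + 10 + 11 + 13 = 59.
Step 3: U_X = R1 - n1(n1+1)/2 = 59 - 8*9/2 = 59 - 36 = 23.
       U_Y = n1*n2 - U_X = 56 - 23 = 33.
Step 4: No ties, so the exact null distribution of U (based on enumerating the C(15,8) = 6435 equally likely rank assignments) gives the two-sided p-value.
Step 5: p-value = 0.612587; compare to alpha = 0.1. fail to reject H0.

U_X = 23, p = 0.612587, fail to reject H0 at alpha = 0.1.


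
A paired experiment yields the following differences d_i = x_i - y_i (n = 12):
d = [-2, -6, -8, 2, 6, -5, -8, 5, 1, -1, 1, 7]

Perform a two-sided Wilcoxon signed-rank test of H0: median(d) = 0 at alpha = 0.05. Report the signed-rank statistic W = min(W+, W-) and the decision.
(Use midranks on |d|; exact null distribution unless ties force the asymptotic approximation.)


Step 1: Drop any zero differences (none here) and take |d_i|.
|d| = [2, 6, 8, 2, 6, 5, 8, 5, 1, 1, 1, 7]
Step 2: Midrank |d_i| (ties get averaged ranks).
ranks: |2|->4.5, |6|->8.5, |8|->11.5, |2|->4.5, |6|->8.5, |5|->6.5, |8|->11.5, |5|->6.5, |1|->2, |1|->2, |1|->2, |7|->10
Step 3: Attach original signs; sum ranks with positive sign and with negative sign.
W+ = 4.5 + 8.5 + 6.5 + 2 + 2 + 10 = 33.5
W- = 4.5 + 8.5 + 11.5 + 6.5 + 11.5 + 2 = 44.5
(Check: W+ + W- = 78 should equal n(n+1)/2 = 78.)
Step 4: Test statistic W = min(W+, W-) = 33.5.
Step 5: Ties in |d|, so use the tie-corrected normal approximation.
        E[W] = n(n+1)/4 = 12*13/4 = 39.
        Tie groups: |d|=1 (t=3), |d|=2 (t=2), |d|=5 (t=2), |d|=6 (t=2), |d|=8 (t=2); sum(t^3 - t) = 48.
        Var[W] = n(n+1)(2n+1)/24 - sum(t^3-t)/48 = 3900/24 - 48/48 = 161.5.
        z = (W - E[W]) / sqrt(Var[W]) = (33.5 - 39) / 12.7083 = -0.4328.
        Two-sided p = 2*Phi(z) = 0.665168.
Step 6: alpha = 0.05. fail to reject H0.

W+ = 33.5, W- = 44.5, W = min = 33.5, p = 0.665168, fail to reject H0.


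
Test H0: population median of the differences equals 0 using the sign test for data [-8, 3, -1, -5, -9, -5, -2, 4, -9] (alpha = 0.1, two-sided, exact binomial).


Step 1: Discard zero differences. Original n = 9; n_eff = number of nonzero differences = 9.
Nonzero differences (with sign): -8, +3, -1, -5, -9, -5, -2, +4, -9
Step 2: Count signs: positive = 2, negative = 7.
Step 3: Under H0: P(positive) = 0.5, so the number of positives S ~ Bin(9, 0.5).
Step 4: Two-sided exact p-value = sum of Bin(9,0.5) probabilities at or below the observed probability = 0.179688.
Step 5: alpha = 0.1. fail to reject H0.

n_eff = 9, pos = 2, neg = 7, p = 0.179688, fail to reject H0.


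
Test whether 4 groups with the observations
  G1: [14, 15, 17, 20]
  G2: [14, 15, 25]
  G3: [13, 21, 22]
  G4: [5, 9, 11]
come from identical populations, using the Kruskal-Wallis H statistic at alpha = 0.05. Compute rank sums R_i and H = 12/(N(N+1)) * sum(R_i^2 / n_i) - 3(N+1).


Step 1: Combine all N = 13 observations and assign midranks.
sorted (value, group, rank): (5,G4,1), (9,G4,2), (11,G4,3), (13,G3,4), (14,G1,5.5), (14,G2,5.5), (15,G1,7.5), (15,G2,7.5), (17,G1,9), (20,G1,10), (21,G3,11), (22,G3,12), (25,G2,13)
Step 2: Sum ranks within each group.
R_1 = 32 (n_1 = 4)
R_2 = 26 (n_2 = 3)
R_3 = 27 (n_3 = 3)
R_4 = 6 (n_4 = 3)
Step 3: H = 12/(N(N+1)) * sum(R_i^2/n_i) - 3(N+1)
     = 12/(13*14) * (32^2/4 + 26^2/3 + 27^2/3 + 6^2/3) - 3*14
     = 0.065934 * 736.333 - 42
     = 6.549451.
Step 4: Ties present; correction factor C = 1 - 12/(13^3 - 13) = 0.994505. Corrected H = 6.549451 / 0.994505 = 6.585635.
Step 5: Under H0, H ~ chi^2(3); p-value = 0.086346.
Step 6: alpha = 0.05. fail to reject H0.

H = 6.5856, df = 3, p = 0.086346, fail to reject H0.


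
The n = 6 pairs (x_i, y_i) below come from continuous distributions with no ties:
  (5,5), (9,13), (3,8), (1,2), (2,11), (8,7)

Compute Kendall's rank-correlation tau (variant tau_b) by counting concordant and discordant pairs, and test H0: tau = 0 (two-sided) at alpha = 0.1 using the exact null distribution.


Step 1: Enumerate the 15 unordered pairs (i,j) with i<j and classify each by sign(x_j-x_i) * sign(y_j-y_i).
  (1,2):dx=+4,dy=+8->C; (1,3):dx=-2,dy=+3->D; (1,4):dx=-4,dy=-3->C; (1,5):dx=-3,dy=+6->D
  (1,6):dx=+3,dy=+2->C; (2,3):dx=-6,dy=-5->C; (2,4):dx=-8,dy=-11->C; (2,5):dx=-7,dy=-2->C
  (2,6):dx=-1,dy=-6->C; (3,4):dx=-2,dy=-6->C; (3,5):dx=-1,dy=+3->D; (3,6):dx=+5,dy=-1->D
  (4,5):dx=+1,dy=+9->C; (4,6):dx=+7,dy=+5->C; (5,6):dx=+6,dy=-4->D
Step 2: C = 10, D = 5, total pairs = 15.
Step 3: tau = (C - D)/(n(n-1)/2) = (10 - 5)/15 = 0.333333.
Step 4: Exact two-sided p-value (enumerate n! = 720 permutations of y under H0): p = 0.469444.
Step 5: alpha = 0.1. fail to reject H0.

tau_b = 0.3333 (C=10, D=5), p = 0.469444, fail to reject H0.


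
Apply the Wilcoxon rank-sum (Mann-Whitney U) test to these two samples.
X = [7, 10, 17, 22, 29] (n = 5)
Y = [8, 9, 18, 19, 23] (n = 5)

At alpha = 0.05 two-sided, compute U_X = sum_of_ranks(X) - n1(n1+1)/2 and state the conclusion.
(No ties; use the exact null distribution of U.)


Step 1: Combine and sort all 10 observations; assign midranks.
sorted (value, group): (7,X), (8,Y), (9,Y), (10,X), (17,X), (18,Y), (19,Y), (22,X), (23,Y), (29,X)
ranks: 7->1, 8->2, 9->3, 10->4, 17->5, 18->6, 19->7, 22->8, 23->9, 29->10
Step 2: Rank sum for X: R1 = 1 + 4 + 5 + 8 + 10 = 28.
Step 3: U_X = R1 - n1(n1+1)/2 = 28 - 5*6/2 = 28 - 15 = 13.
       U_Y = n1*n2 - U_X = 25 - 13 = 12.
Step 4: No ties, so the exact null distribution of U (based on enumerating the C(10,5) = 252 equally likely rank assignments) gives the two-sided p-value.
Step 5: p-value = 1.000000; compare to alpha = 0.05. fail to reject H0.

U_X = 13, p = 1.000000, fail to reject H0 at alpha = 0.05.


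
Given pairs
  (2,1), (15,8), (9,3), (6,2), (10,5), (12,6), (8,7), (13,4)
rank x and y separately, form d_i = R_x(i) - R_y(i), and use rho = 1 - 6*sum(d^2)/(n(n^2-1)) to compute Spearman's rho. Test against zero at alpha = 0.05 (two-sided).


Step 1: Rank x and y separately (midranks; no ties here).
rank(x): 2->1, 15->8, 9->4, 6->2, 10->5, 12->6, 8->3, 13->7
rank(y): 1->1, 8->8, 3->3, 2->2, 5->5, 6->6, 7->7, 4->4
Step 2: d_i = R_x(i) - R_y(i); compute d_i^2.
  (1-1)^2=0, (8-8)^2=0, (4-3)^2=1, (2-2)^2=0, (5-5)^2=0, (6-6)^2=0, (3-7)^2=16, (7-4)^2=9
sum(d^2) = 26.
Step 3: rho = 1 - 6*26 / (8*(8^2 - 1)) = 1 - 156/504 = 0.690476.
Step 4: Under H0, t = rho * sqrt((n-2)/(1-rho^2)) = 2.3382 ~ t(6).
Step 5: Two-sided p-value from the t-distribution with 6 df = 0.057990.
Step 6: alpha = 0.05. fail to reject H0.

rho = 0.6905, p = 0.057990, fail to reject H0 at alpha = 0.05.


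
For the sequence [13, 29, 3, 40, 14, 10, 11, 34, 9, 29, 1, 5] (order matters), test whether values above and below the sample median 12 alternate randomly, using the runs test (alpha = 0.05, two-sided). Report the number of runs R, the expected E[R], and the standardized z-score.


Step 1: Compute median = 12; label A = above, B = below.
Labels in order: AABAABBABABB  (n_A = 6, n_B = 6)
Step 2: Count runs R = 8.
Step 3: Under H0 (random ordering), E[R] = 2*n_A*n_B/(n_A+n_B) + 1 = 2*6*6/12 + 1 = 7.0000.
        Var[R] = 2*n_A*n_B*(2*n_A*n_B - n_A - n_B) / ((n_A+n_B)^2 * (n_A+n_B-1)) = 4320/1584 = 2.7273.
        SD[R] = 1.6514.
Step 4: Continuity-corrected z = (R - 0.5 - E[R]) / SD[R] = (8 - 0.5 - 7.0000) / 1.6514 = 0.3028.
Step 5: Two-sided p-value via normal approximation = 2*(1 - Phi(|z|)) = 0.762069.
Step 6: alpha = 0.05. fail to reject H0.

R = 8, z = 0.3028, p = 0.762069, fail to reject H0.


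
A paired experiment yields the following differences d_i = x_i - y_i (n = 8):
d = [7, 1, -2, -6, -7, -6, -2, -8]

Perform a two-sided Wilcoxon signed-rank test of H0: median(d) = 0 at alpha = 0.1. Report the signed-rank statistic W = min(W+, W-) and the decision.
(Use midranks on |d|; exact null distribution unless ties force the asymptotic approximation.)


Step 1: Drop any zero differences (none here) and take |d_i|.
|d| = [7, 1, 2, 6, 7, 6, 2, 8]
Step 2: Midrank |d_i| (ties get averaged ranks).
ranks: |7|->6.5, |1|->1, |2|->2.5, |6|->4.5, |7|->6.5, |6|->4.5, |2|->2.5, |8|->8
Step 3: Attach original signs; sum ranks with positive sign and with negative sign.
W+ = 6.5 + 1 = 7.5
W- = 2.5 + 4.5 + 6.5 + 4.5 + 2.5 + 8 = 28.5
(Check: W+ + W- = 36 should equal n(n+1)/2 = 36.)
Step 4: Test statistic W = min(W+, W-) = 7.5.
Step 5: Ties in |d|, so use the tie-corrected normal approximation.
        E[W] = n(n+1)/4 = 8*9/4 = 18.
        Tie groups: |d|=2 (t=2), |d|=6 (t=2), |d|=7 (t=2); sum(t^3 - t) = 18.
        Var[W] = n(n+1)(2n+1)/24 - sum(t^3-t)/48 = 1224/24 - 18/48 = 50.625.
        z = (W - E[W]) / sqrt(Var[W]) = (7.5 - 18) / 7.1151 = -1.4757.
        Two-sided p = 2*Phi(z) = 0.140017.
Step 6: alpha = 0.1. fail to reject H0.

W+ = 7.5, W- = 28.5, W = min = 7.5, p = 0.140017, fail to reject H0.


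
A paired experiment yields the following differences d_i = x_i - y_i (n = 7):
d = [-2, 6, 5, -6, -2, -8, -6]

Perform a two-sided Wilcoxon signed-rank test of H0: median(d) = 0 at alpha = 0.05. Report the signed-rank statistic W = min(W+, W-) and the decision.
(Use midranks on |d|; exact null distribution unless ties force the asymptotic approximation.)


Step 1: Drop any zero differences (none here) and take |d_i|.
|d| = [2, 6, 5, 6, 2, 8, 6]
Step 2: Midrank |d_i| (ties get averaged ranks).
ranks: |2|->1.5, |6|->5, |5|->3, |6|->5, |2|->1.5, |8|->7, |6|->5
Step 3: Attach original signs; sum ranks with positive sign and with negative sign.
W+ = 5 + 3 = 8
W- = 1.5 + 5 + 1.5 + 7 + 5 = 20
(Check: W+ + W- = 28 should equal n(n+1)/2 = 28.)
Step 4: Test statistic W = min(W+, W-) = 8.
Step 5: Ties in |d|, so use the tie-corrected normal approximation.
        E[W] = n(n+1)/4 = 7*8/4 = 14.
        Tie groups: |d|=2 (t=2), |d|=6 (t=3); sum(t^3 - t) = 30.
        Var[W] = n(n+1)(2n+1)/24 - sum(t^3-t)/48 = 840/24 - 30/48 = 34.375.
        z = (W - E[W]) / sqrt(Var[W]) = (8 - 14) / 5.8630 = -1.0234.
        Two-sided p = 2*Phi(z) = 0.306136.
Step 6: alpha = 0.05. fail to reject H0.

W+ = 8, W- = 20, W = min = 8, p = 0.306136, fail to reject H0.


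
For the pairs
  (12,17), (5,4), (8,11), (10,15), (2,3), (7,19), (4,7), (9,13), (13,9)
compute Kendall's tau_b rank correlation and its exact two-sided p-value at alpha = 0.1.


Step 1: Enumerate the 36 unordered pairs (i,j) with i<j and classify each by sign(x_j-x_i) * sign(y_j-y_i).
  (1,2):dx=-7,dy=-13->C; (1,3):dx=-4,dy=-6->C; (1,4):dx=-2,dy=-2->C; (1,5):dx=-10,dy=-14->C
  (1,6):dx=-5,dy=+2->D; (1,7):dx=-8,dy=-10->C; (1,8):dx=-3,dy=-4->C; (1,9):dx=+1,dy=-8->D
  (2,3):dx=+3,dy=+7->C; (2,4):dx=+5,dy=+11->C; (2,5):dx=-3,dy=-1->C; (2,6):dx=+2,dy=+15->C
  (2,7):dx=-1,dy=+3->D; (2,8):dx=+4,dy=+9->C; (2,9):dx=+8,dy=+5->C; (3,4):dx=+2,dy=+4->C
  (3,5):dx=-6,dy=-8->C; (3,6):dx=-1,dy=+8->D; (3,7):dx=-4,dy=-4->C; (3,8):dx=+1,dy=+2->C
  (3,9):dx=+5,dy=-2->D; (4,5):dx=-8,dy=-12->C; (4,6):dx=-3,dy=+4->D; (4,7):dx=-6,dy=-8->C
  (4,8):dx=-1,dy=-2->C; (4,9):dx=+3,dy=-6->D; (5,6):dx=+5,dy=+16->C; (5,7):dx=+2,dy=+4->C
  (5,8):dx=+7,dy=+10->C; (5,9):dx=+11,dy=+6->C; (6,7):dx=-3,dy=-12->C; (6,8):dx=+2,dy=-6->D
  (6,9):dx=+6,dy=-10->D; (7,8):dx=+5,dy=+6->C; (7,9):dx=+9,dy=+2->C; (8,9):dx=+4,dy=-4->D
Step 2: C = 26, D = 10, total pairs = 36.
Step 3: tau = (C - D)/(n(n-1)/2) = (26 - 10)/36 = 0.444444.
Step 4: Exact two-sided p-value (enumerate n! = 362880 permutations of y under H0): p = 0.119439.
Step 5: alpha = 0.1. fail to reject H0.

tau_b = 0.4444 (C=26, D=10), p = 0.119439, fail to reject H0.


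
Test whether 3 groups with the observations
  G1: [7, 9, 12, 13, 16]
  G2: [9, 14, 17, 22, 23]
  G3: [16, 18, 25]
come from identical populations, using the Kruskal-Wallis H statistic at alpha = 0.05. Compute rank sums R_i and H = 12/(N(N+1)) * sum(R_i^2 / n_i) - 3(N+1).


Step 1: Combine all N = 13 observations and assign midranks.
sorted (value, group, rank): (7,G1,1), (9,G1,2.5), (9,G2,2.5), (12,G1,4), (13,G1,5), (14,G2,6), (16,G1,7.5), (16,G3,7.5), (17,G2,9), (18,G3,10), (22,G2,11), (23,G2,12), (25,G3,13)
Step 2: Sum ranks within each group.
R_1 = 20 (n_1 = 5)
R_2 = 40.5 (n_2 = 5)
R_3 = 30.5 (n_3 = 3)
Step 3: H = 12/(N(N+1)) * sum(R_i^2/n_i) - 3(N+1)
     = 12/(13*14) * (20^2/5 + 40.5^2/5 + 30.5^2/3) - 3*14
     = 0.065934 * 718.133 - 42
     = 5.349451.
Step 4: Ties present; correction factor C = 1 - 12/(13^3 - 13) = 0.994505. Corrected H = 5.349451 / 0.994505 = 5.379006.
Step 5: Under H0, H ~ chi^2(2); p-value = 0.067915.
Step 6: alpha = 0.05. fail to reject H0.

H = 5.3790, df = 2, p = 0.067915, fail to reject H0.


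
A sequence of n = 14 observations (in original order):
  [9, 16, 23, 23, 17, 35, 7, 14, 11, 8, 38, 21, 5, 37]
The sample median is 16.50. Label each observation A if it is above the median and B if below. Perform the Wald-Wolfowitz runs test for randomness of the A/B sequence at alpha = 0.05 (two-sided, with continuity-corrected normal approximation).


Step 1: Compute median = 16.50; label A = above, B = below.
Labels in order: BBAAAABBBBAABA  (n_A = 7, n_B = 7)
Step 2: Count runs R = 6.
Step 3: Under H0 (random ordering), E[R] = 2*n_A*n_B/(n_A+n_B) + 1 = 2*7*7/14 + 1 = 8.0000.
        Var[R] = 2*n_A*n_B*(2*n_A*n_B - n_A - n_B) / ((n_A+n_B)^2 * (n_A+n_B-1)) = 8232/2548 = 3.2308.
        SD[R] = 1.7974.
Step 4: Continuity-corrected z = (R + 0.5 - E[R]) / SD[R] = (6 + 0.5 - 8.0000) / 1.7974 = -0.8345.
Step 5: Two-sided p-value via normal approximation = 2*(1 - Phi(|z|)) = 0.403986.
Step 6: alpha = 0.05. fail to reject H0.

R = 6, z = -0.8345, p = 0.403986, fail to reject H0.


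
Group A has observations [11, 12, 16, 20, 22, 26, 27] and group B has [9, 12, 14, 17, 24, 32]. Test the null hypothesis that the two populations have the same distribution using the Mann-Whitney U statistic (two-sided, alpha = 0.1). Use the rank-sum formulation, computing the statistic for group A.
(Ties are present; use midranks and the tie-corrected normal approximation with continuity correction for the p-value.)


Step 1: Combine and sort all 13 observations; assign midranks.
sorted (value, group): (9,Y), (11,X), (12,X), (12,Y), (14,Y), (16,X), (17,Y), (20,X), (22,X), (24,Y), (26,X), (27,X), (32,Y)
ranks: 9->1, 11->2, 12->3.5, 12->3.5, 14->5, 16->6, 17->7, 20->8, 22->9, 24->10, 26->11, 27->12, 32->13
Step 2: Rank sum for X: R1 = 2 + 3.5 + 6 + 8 + 9 + 11 + 12 = 51.5.
Step 3: U_X = R1 - n1(n1+1)/2 = 51.5 - 7*8/2 = 51.5 - 28 = 23.5.
       U_Y = n1*n2 - U_X = 42 - 23.5 = 18.5.
Step 4: Ties are present, so use the tie-corrected normal approximation (with continuity correction) for the p-value.
Step 5: p-value = 0.774796; compare to alpha = 0.1. fail to reject H0.

U_X = 23.5, p = 0.774796, fail to reject H0 at alpha = 0.1.


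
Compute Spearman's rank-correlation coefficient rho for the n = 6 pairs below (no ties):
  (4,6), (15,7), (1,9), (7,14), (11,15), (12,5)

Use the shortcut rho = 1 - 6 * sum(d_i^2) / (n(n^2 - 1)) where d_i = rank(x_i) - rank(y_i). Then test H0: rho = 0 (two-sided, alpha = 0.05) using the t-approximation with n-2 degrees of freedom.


Step 1: Rank x and y separately (midranks; no ties here).
rank(x): 4->2, 15->6, 1->1, 7->3, 11->4, 12->5
rank(y): 6->2, 7->3, 9->4, 14->5, 15->6, 5->1
Step 2: d_i = R_x(i) - R_y(i); compute d_i^2.
  (2-2)^2=0, (6-3)^2=9, (1-4)^2=9, (3-5)^2=4, (4-6)^2=4, (5-1)^2=16
sum(d^2) = 42.
Step 3: rho = 1 - 6*42 / (6*(6^2 - 1)) = 1 - 252/210 = -0.200000.
Step 4: Under H0, t = rho * sqrt((n-2)/(1-rho^2)) = -0.4082 ~ t(4).
Step 5: Two-sided p-value from the t-distribution with 4 df = 0.704000.
Step 6: alpha = 0.05. fail to reject H0.

rho = -0.2000, p = 0.704000, fail to reject H0 at alpha = 0.05.


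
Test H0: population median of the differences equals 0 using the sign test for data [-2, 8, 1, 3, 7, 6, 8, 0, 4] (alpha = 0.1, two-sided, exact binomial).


Step 1: Discard zero differences. Original n = 9; n_eff = number of nonzero differences = 8.
Nonzero differences (with sign): -2, +8, +1, +3, +7, +6, +8, +4
Step 2: Count signs: positive = 7, negative = 1.
Step 3: Under H0: P(positive) = 0.5, so the number of positives S ~ Bin(8, 0.5).
Step 4: Two-sided exact p-value = sum of Bin(8,0.5) probabilities at or below the observed probability = 0.070312.
Step 5: alpha = 0.1. reject H0.

n_eff = 8, pos = 7, neg = 1, p = 0.070312, reject H0.


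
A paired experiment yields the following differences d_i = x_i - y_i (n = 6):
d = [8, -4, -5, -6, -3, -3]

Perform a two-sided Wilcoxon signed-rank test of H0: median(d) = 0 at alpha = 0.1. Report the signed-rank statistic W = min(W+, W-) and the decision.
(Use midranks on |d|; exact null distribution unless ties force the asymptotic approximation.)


Step 1: Drop any zero differences (none here) and take |d_i|.
|d| = [8, 4, 5, 6, 3, 3]
Step 2: Midrank |d_i| (ties get averaged ranks).
ranks: |8|->6, |4|->3, |5|->4, |6|->5, |3|->1.5, |3|->1.5
Step 3: Attach original signs; sum ranks with positive sign and with negative sign.
W+ = 6 = 6
W- = 3 + 4 + 5 + 1.5 + 1.5 = 15
(Check: W+ + W- = 21 should equal n(n+1)/2 = 21.)
Step 4: Test statistic W = min(W+, W-) = 6.
Step 5: Ties in |d|, so use the tie-corrected normal approximation.
        E[W] = n(n+1)/4 = 6*7/4 = 10.5.
        Tie groups: |d|=3 (t=2); sum(t^3 - t) = 6.
        Var[W] = n(n+1)(2n+1)/24 - sum(t^3-t)/48 = 546/24 - 6/48 = 22.625.
        z = (W - E[W]) / sqrt(Var[W]) = (6 - 10.5) / 4.7566 = -0.9461.
        Two-sided p = 2*Phi(z) = 0.344118.
Step 6: alpha = 0.1. fail to reject H0.

W+ = 6, W- = 15, W = min = 6, p = 0.344118, fail to reject H0.


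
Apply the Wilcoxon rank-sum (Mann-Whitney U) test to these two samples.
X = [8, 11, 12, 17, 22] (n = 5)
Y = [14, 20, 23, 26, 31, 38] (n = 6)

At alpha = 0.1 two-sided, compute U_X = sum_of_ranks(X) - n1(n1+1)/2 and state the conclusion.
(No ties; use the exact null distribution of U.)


Step 1: Combine and sort all 11 observations; assign midranks.
sorted (value, group): (8,X), (11,X), (12,X), (14,Y), (17,X), (20,Y), (22,X), (23,Y), (26,Y), (31,Y), (38,Y)
ranks: 8->1, 11->2, 12->3, 14->4, 17->5, 20->6, 22->7, 23->8, 26->9, 31->10, 38->11
Step 2: Rank sum for X: R1 = 1 + 2 + 3 + 5 + 7 = 18.
Step 3: U_X = R1 - n1(n1+1)/2 = 18 - 5*6/2 = 18 - 15 = 3.
       U_Y = n1*n2 - U_X = 30 - 3 = 27.
Step 4: No ties, so the exact null distribution of U (based on enumerating the C(11,5) = 462 equally likely rank assignments) gives the two-sided p-value.
Step 5: p-value = 0.030303; compare to alpha = 0.1. reject H0.

U_X = 3, p = 0.030303, reject H0 at alpha = 0.1.


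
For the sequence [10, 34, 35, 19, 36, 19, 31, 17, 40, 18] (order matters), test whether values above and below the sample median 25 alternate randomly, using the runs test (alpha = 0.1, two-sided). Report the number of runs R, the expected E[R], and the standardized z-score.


Step 1: Compute median = 25; label A = above, B = below.
Labels in order: BAABABABAB  (n_A = 5, n_B = 5)
Step 2: Count runs R = 9.
Step 3: Under H0 (random ordering), E[R] = 2*n_A*n_B/(n_A+n_B) + 1 = 2*5*5/10 + 1 = 6.0000.
        Var[R] = 2*n_A*n_B*(2*n_A*n_B - n_A - n_B) / ((n_A+n_B)^2 * (n_A+n_B-1)) = 2000/900 = 2.2222.
        SD[R] = 1.4907.
Step 4: Continuity-corrected z = (R - 0.5 - E[R]) / SD[R] = (9 - 0.5 - 6.0000) / 1.4907 = 1.6771.
Step 5: Two-sided p-value via normal approximation = 2*(1 - Phi(|z|)) = 0.093533.
Step 6: alpha = 0.1. reject H0.

R = 9, z = 1.6771, p = 0.093533, reject H0.


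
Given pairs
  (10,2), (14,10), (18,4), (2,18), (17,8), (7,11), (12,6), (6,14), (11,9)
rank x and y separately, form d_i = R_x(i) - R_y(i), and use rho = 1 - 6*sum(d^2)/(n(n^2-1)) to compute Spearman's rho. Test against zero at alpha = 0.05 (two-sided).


Step 1: Rank x and y separately (midranks; no ties here).
rank(x): 10->4, 14->7, 18->9, 2->1, 17->8, 7->3, 12->6, 6->2, 11->5
rank(y): 2->1, 10->6, 4->2, 18->9, 8->4, 11->7, 6->3, 14->8, 9->5
Step 2: d_i = R_x(i) - R_y(i); compute d_i^2.
  (4-1)^2=9, (7-6)^2=1, (9-2)^2=49, (1-9)^2=64, (8-4)^2=16, (3-7)^2=16, (6-3)^2=9, (2-8)^2=36, (5-5)^2=0
sum(d^2) = 200.
Step 3: rho = 1 - 6*200 / (9*(9^2 - 1)) = 1 - 1200/720 = -0.666667.
Step 4: Under H0, t = rho * sqrt((n-2)/(1-rho^2)) = -2.3664 ~ t(7).
Step 5: Two-sided p-value from the t-distribution with 7 df = 0.049867.
Step 6: alpha = 0.05. reject H0.

rho = -0.6667, p = 0.049867, reject H0 at alpha = 0.05.


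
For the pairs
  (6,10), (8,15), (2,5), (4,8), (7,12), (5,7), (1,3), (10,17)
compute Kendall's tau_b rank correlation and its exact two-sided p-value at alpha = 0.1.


Step 1: Enumerate the 28 unordered pairs (i,j) with i<j and classify each by sign(x_j-x_i) * sign(y_j-y_i).
  (1,2):dx=+2,dy=+5->C; (1,3):dx=-4,dy=-5->C; (1,4):dx=-2,dy=-2->C; (1,5):dx=+1,dy=+2->C
  (1,6):dx=-1,dy=-3->C; (1,7):dx=-5,dy=-7->C; (1,8):dx=+4,dy=+7->C; (2,3):dx=-6,dy=-10->C
  (2,4):dx=-4,dy=-7->C; (2,5):dx=-1,dy=-3->C; (2,6):dx=-3,dy=-8->C; (2,7):dx=-7,dy=-12->C
  (2,8):dx=+2,dy=+2->C; (3,4):dx=+2,dy=+3->C; (3,5):dx=+5,dy=+7->C; (3,6):dx=+3,dy=+2->C
  (3,7):dx=-1,dy=-2->C; (3,8):dx=+8,dy=+12->C; (4,5):dx=+3,dy=+4->C; (4,6):dx=+1,dy=-1->D
  (4,7):dx=-3,dy=-5->C; (4,8):dx=+6,dy=+9->C; (5,6):dx=-2,dy=-5->C; (5,7):dx=-6,dy=-9->C
  (5,8):dx=+3,dy=+5->C; (6,7):dx=-4,dy=-4->C; (6,8):dx=+5,dy=+10->C; (7,8):dx=+9,dy=+14->C
Step 2: C = 27, D = 1, total pairs = 28.
Step 3: tau = (C - D)/(n(n-1)/2) = (27 - 1)/28 = 0.928571.
Step 4: Exact two-sided p-value (enumerate n! = 40320 permutations of y under H0): p = 0.000397.
Step 5: alpha = 0.1. reject H0.

tau_b = 0.9286 (C=27, D=1), p = 0.000397, reject H0.


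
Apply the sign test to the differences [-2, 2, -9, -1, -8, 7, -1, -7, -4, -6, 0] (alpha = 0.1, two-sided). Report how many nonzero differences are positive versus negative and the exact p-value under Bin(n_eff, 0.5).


Step 1: Discard zero differences. Original n = 11; n_eff = number of nonzero differences = 10.
Nonzero differences (with sign): -2, +2, -9, -1, -8, +7, -1, -7, -4, -6
Step 2: Count signs: positive = 2, negative = 8.
Step 3: Under H0: P(positive) = 0.5, so the number of positives S ~ Bin(10, 0.5).
Step 4: Two-sided exact p-value = sum of Bin(10,0.5) probabilities at or below the observed probability = 0.109375.
Step 5: alpha = 0.1. fail to reject H0.

n_eff = 10, pos = 2, neg = 8, p = 0.109375, fail to reject H0.


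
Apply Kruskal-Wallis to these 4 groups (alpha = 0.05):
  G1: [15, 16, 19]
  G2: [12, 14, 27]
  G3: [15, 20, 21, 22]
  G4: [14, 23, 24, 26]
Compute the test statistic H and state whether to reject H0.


Step 1: Combine all N = 14 observations and assign midranks.
sorted (value, group, rank): (12,G2,1), (14,G2,2.5), (14,G4,2.5), (15,G1,4.5), (15,G3,4.5), (16,G1,6), (19,G1,7), (20,G3,8), (21,G3,9), (22,G3,10), (23,G4,11), (24,G4,12), (26,G4,13), (27,G2,14)
Step 2: Sum ranks within each group.
R_1 = 17.5 (n_1 = 3)
R_2 = 17.5 (n_2 = 3)
R_3 = 31.5 (n_3 = 4)
R_4 = 38.5 (n_4 = 4)
Step 3: H = 12/(N(N+1)) * sum(R_i^2/n_i) - 3(N+1)
     = 12/(14*15) * (17.5^2/3 + 17.5^2/3 + 31.5^2/4 + 38.5^2/4) - 3*15
     = 0.057143 * 822.792 - 45
     = 2.016667.
Step 4: Ties present; correction factor C = 1 - 12/(14^3 - 14) = 0.995604. Corrected H = 2.016667 / 0.995604 = 2.025570.
Step 5: Under H0, H ~ chi^2(3); p-value = 0.567116.
Step 6: alpha = 0.05. fail to reject H0.

H = 2.0256, df = 3, p = 0.567116, fail to reject H0.


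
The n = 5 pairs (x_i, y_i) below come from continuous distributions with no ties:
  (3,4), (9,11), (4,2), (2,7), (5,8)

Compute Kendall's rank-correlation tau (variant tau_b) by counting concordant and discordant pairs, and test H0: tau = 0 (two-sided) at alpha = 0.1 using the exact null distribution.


Step 1: Enumerate the 10 unordered pairs (i,j) with i<j and classify each by sign(x_j-x_i) * sign(y_j-y_i).
  (1,2):dx=+6,dy=+7->C; (1,3):dx=+1,dy=-2->D; (1,4):dx=-1,dy=+3->D; (1,5):dx=+2,dy=+4->C
  (2,3):dx=-5,dy=-9->C; (2,4):dx=-7,dy=-4->C; (2,5):dx=-4,dy=-3->C; (3,4):dx=-2,dy=+5->D
  (3,5):dx=+1,dy=+6->C; (4,5):dx=+3,dy=+1->C
Step 2: C = 7, D = 3, total pairs = 10.
Step 3: tau = (C - D)/(n(n-1)/2) = (7 - 3)/10 = 0.400000.
Step 4: Exact two-sided p-value (enumerate n! = 120 permutations of y under H0): p = 0.483333.
Step 5: alpha = 0.1. fail to reject H0.

tau_b = 0.4000 (C=7, D=3), p = 0.483333, fail to reject H0.


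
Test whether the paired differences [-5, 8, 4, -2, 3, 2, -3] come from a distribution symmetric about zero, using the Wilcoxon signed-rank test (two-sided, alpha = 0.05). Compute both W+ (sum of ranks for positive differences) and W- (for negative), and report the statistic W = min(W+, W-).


Step 1: Drop any zero differences (none here) and take |d_i|.
|d| = [5, 8, 4, 2, 3, 2, 3]
Step 2: Midrank |d_i| (ties get averaged ranks).
ranks: |5|->6, |8|->7, |4|->5, |2|->1.5, |3|->3.5, |2|->1.5, |3|->3.5
Step 3: Attach original signs; sum ranks with positive sign and with negative sign.
W+ = 7 + 5 + 3.5 + 1.5 = 17
W- = 6 + 1.5 + 3.5 = 11
(Check: W+ + W- = 28 should equal n(n+1)/2 = 28.)
Step 4: Test statistic W = min(W+, W-) = 11.
Step 5: Ties in |d|, so use the tie-corrected normal approximation.
        E[W] = n(n+1)/4 = 7*8/4 = 14.
        Tie groups: |d|=2 (t=2), |d|=3 (t=2); sum(t^3 - t) = 12.
        Var[W] = n(n+1)(2n+1)/24 - sum(t^3-t)/48 = 840/24 - 12/48 = 34.75.
        z = (W - E[W]) / sqrt(Var[W]) = (11 - 14) / 5.8949 = -0.5089.
        Two-sided p = 2*Phi(z) = 0.610813.
Step 6: alpha = 0.05. fail to reject H0.

W+ = 17, W- = 11, W = min = 11, p = 0.610813, fail to reject H0.


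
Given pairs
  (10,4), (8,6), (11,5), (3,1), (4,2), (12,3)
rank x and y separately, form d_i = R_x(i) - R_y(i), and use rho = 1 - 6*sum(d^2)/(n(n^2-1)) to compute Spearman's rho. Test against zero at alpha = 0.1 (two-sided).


Step 1: Rank x and y separately (midranks; no ties here).
rank(x): 10->4, 8->3, 11->5, 3->1, 4->2, 12->6
rank(y): 4->4, 6->6, 5->5, 1->1, 2->2, 3->3
Step 2: d_i = R_x(i) - R_y(i); compute d_i^2.
  (4-4)^2=0, (3-6)^2=9, (5-5)^2=0, (1-1)^2=0, (2-2)^2=0, (6-3)^2=9
sum(d^2) = 18.
Step 3: rho = 1 - 6*18 / (6*(6^2 - 1)) = 1 - 108/210 = 0.485714.
Step 4: Under H0, t = rho * sqrt((n-2)/(1-rho^2)) = 1.1113 ~ t(4).
Step 5: Two-sided p-value from the t-distribution with 4 df = 0.328723.
Step 6: alpha = 0.1. fail to reject H0.

rho = 0.4857, p = 0.328723, fail to reject H0 at alpha = 0.1.


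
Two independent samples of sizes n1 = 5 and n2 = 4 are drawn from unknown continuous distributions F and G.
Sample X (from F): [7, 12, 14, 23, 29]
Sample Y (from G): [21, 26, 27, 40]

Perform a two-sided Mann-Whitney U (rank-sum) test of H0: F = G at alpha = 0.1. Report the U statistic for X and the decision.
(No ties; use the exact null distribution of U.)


Step 1: Combine and sort all 9 observations; assign midranks.
sorted (value, group): (7,X), (12,X), (14,X), (21,Y), (23,X), (26,Y), (27,Y), (29,X), (40,Y)
ranks: 7->1, 12->2, 14->3, 21->4, 23->5, 26->6, 27->7, 29->8, 40->9
Step 2: Rank sum for X: R1 = 1 + 2 + 3 + 5 + 8 = 19.
Step 3: U_X = R1 - n1(n1+1)/2 = 19 - 5*6/2 = 19 - 15 = 4.
       U_Y = n1*n2 - U_X = 20 - 4 = 16.
Step 4: No ties, so the exact null distribution of U (based on enumerating the C(9,5) = 126 equally likely rank assignments) gives the two-sided p-value.
Step 5: p-value = 0.190476; compare to alpha = 0.1. fail to reject H0.

U_X = 4, p = 0.190476, fail to reject H0 at alpha = 0.1.


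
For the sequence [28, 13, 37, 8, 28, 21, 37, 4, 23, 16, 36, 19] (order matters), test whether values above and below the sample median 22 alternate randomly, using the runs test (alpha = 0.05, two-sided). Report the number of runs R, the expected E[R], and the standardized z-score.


Step 1: Compute median = 22; label A = above, B = below.
Labels in order: ABABABABABAB  (n_A = 6, n_B = 6)
Step 2: Count runs R = 12.
Step 3: Under H0 (random ordering), E[R] = 2*n_A*n_B/(n_A+n_B) + 1 = 2*6*6/12 + 1 = 7.0000.
        Var[R] = 2*n_A*n_B*(2*n_A*n_B - n_A - n_B) / ((n_A+n_B)^2 * (n_A+n_B-1)) = 4320/1584 = 2.7273.
        SD[R] = 1.6514.
Step 4: Continuity-corrected z = (R - 0.5 - E[R]) / SD[R] = (12 - 0.5 - 7.0000) / 1.6514 = 2.7249.
Step 5: Two-sided p-value via normal approximation = 2*(1 - Phi(|z|)) = 0.006432.
Step 6: alpha = 0.05. reject H0.

R = 12, z = 2.7249, p = 0.006432, reject H0.


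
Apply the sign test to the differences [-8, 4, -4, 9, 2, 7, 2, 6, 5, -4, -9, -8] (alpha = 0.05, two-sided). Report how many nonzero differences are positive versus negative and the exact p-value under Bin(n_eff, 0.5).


Step 1: Discard zero differences. Original n = 12; n_eff = number of nonzero differences = 12.
Nonzero differences (with sign): -8, +4, -4, +9, +2, +7, +2, +6, +5, -4, -9, -8
Step 2: Count signs: positive = 7, negative = 5.
Step 3: Under H0: P(positive) = 0.5, so the number of positives S ~ Bin(12, 0.5).
Step 4: Two-sided exact p-value = sum of Bin(12,0.5) probabilities at or below the observed probability = 0.774414.
Step 5: alpha = 0.05. fail to reject H0.

n_eff = 12, pos = 7, neg = 5, p = 0.774414, fail to reject H0.


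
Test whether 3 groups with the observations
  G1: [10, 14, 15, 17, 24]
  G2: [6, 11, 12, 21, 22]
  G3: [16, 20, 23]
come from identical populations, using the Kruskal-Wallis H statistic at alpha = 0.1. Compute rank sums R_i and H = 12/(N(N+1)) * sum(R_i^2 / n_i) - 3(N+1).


Step 1: Combine all N = 13 observations and assign midranks.
sorted (value, group, rank): (6,G2,1), (10,G1,2), (11,G2,3), (12,G2,4), (14,G1,5), (15,G1,6), (16,G3,7), (17,G1,8), (20,G3,9), (21,G2,10), (22,G2,11), (23,G3,12), (24,G1,13)
Step 2: Sum ranks within each group.
R_1 = 34 (n_1 = 5)
R_2 = 29 (n_2 = 5)
R_3 = 28 (n_3 = 3)
Step 3: H = 12/(N(N+1)) * sum(R_i^2/n_i) - 3(N+1)
     = 12/(13*14) * (34^2/5 + 29^2/5 + 28^2/3) - 3*14
     = 0.065934 * 660.733 - 42
     = 1.564835.
Step 4: No ties, so H is used without correction.
Step 5: Under H0, H ~ chi^2(2); p-value = 0.457299.
Step 6: alpha = 0.1. fail to reject H0.

H = 1.5648, df = 2, p = 0.457299, fail to reject H0.


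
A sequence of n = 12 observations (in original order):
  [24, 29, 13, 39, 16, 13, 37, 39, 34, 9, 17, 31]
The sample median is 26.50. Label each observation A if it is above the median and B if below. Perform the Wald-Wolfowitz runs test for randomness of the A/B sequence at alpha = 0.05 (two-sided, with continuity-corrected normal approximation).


Step 1: Compute median = 26.50; label A = above, B = below.
Labels in order: BABABBAAABBA  (n_A = 6, n_B = 6)
Step 2: Count runs R = 8.
Step 3: Under H0 (random ordering), E[R] = 2*n_A*n_B/(n_A+n_B) + 1 = 2*6*6/12 + 1 = 7.0000.
        Var[R] = 2*n_A*n_B*(2*n_A*n_B - n_A - n_B) / ((n_A+n_B)^2 * (n_A+n_B-1)) = 4320/1584 = 2.7273.
        SD[R] = 1.6514.
Step 4: Continuity-corrected z = (R - 0.5 - E[R]) / SD[R] = (8 - 0.5 - 7.0000) / 1.6514 = 0.3028.
Step 5: Two-sided p-value via normal approximation = 2*(1 - Phi(|z|)) = 0.762069.
Step 6: alpha = 0.05. fail to reject H0.

R = 8, z = 0.3028, p = 0.762069, fail to reject H0.


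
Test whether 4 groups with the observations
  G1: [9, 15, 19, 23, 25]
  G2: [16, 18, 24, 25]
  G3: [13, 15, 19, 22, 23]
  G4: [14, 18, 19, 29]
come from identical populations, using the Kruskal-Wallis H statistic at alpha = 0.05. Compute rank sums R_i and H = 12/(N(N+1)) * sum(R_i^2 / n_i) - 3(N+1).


Step 1: Combine all N = 18 observations and assign midranks.
sorted (value, group, rank): (9,G1,1), (13,G3,2), (14,G4,3), (15,G1,4.5), (15,G3,4.5), (16,G2,6), (18,G2,7.5), (18,G4,7.5), (19,G1,10), (19,G3,10), (19,G4,10), (22,G3,12), (23,G1,13.5), (23,G3,13.5), (24,G2,15), (25,G1,16.5), (25,G2,16.5), (29,G4,18)
Step 2: Sum ranks within each group.
R_1 = 45.5 (n_1 = 5)
R_2 = 45 (n_2 = 4)
R_3 = 42 (n_3 = 5)
R_4 = 38.5 (n_4 = 4)
Step 3: H = 12/(N(N+1)) * sum(R_i^2/n_i) - 3(N+1)
     = 12/(18*19) * (45.5^2/5 + 45^2/4 + 42^2/5 + 38.5^2/4) - 3*19
     = 0.035088 * 1643.66 - 57
     = 0.672368.
Step 4: Ties present; correction factor C = 1 - 48/(18^3 - 18) = 0.991744. Corrected H = 0.672368 / 0.991744 = 0.677966.
Step 5: Under H0, H ~ chi^2(3); p-value = 0.878374.
Step 6: alpha = 0.05. fail to reject H0.

H = 0.6780, df = 3, p = 0.878374, fail to reject H0.


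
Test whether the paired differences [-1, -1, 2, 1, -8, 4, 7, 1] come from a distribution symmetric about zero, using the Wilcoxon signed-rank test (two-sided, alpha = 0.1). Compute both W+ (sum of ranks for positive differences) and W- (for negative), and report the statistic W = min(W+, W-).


Step 1: Drop any zero differences (none here) and take |d_i|.
|d| = [1, 1, 2, 1, 8, 4, 7, 1]
Step 2: Midrank |d_i| (ties get averaged ranks).
ranks: |1|->2.5, |1|->2.5, |2|->5, |1|->2.5, |8|->8, |4|->6, |7|->7, |1|->2.5
Step 3: Attach original signs; sum ranks with positive sign and with negative sign.
W+ = 5 + 2.5 + 6 + 7 + 2.5 = 23
W- = 2.5 + 2.5 + 8 = 13
(Check: W+ + W- = 36 should equal n(n+1)/2 = 36.)
Step 4: Test statistic W = min(W+, W-) = 13.
Step 5: Ties in |d|, so use the tie-corrected normal approximation.
        E[W] = n(n+1)/4 = 8*9/4 = 18.
        Tie groups: |d|=1 (t=4); sum(t^3 - t) = 60.
        Var[W] = n(n+1)(2n+1)/24 - sum(t^3-t)/48 = 1224/24 - 60/48 = 49.75.
        z = (W - E[W]) / sqrt(Var[W]) = (13 - 18) / 7.0534 = -0.7089.
        Two-sided p = 2*Phi(z) = 0.478398.
Step 6: alpha = 0.1. fail to reject H0.

W+ = 23, W- = 13, W = min = 13, p = 0.478398, fail to reject H0.


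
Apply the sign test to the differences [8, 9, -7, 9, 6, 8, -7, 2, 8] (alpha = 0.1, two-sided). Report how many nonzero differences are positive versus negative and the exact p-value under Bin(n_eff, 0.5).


Step 1: Discard zero differences. Original n = 9; n_eff = number of nonzero differences = 9.
Nonzero differences (with sign): +8, +9, -7, +9, +6, +8, -7, +2, +8
Step 2: Count signs: positive = 7, negative = 2.
Step 3: Under H0: P(positive) = 0.5, so the number of positives S ~ Bin(9, 0.5).
Step 4: Two-sided exact p-value = sum of Bin(9,0.5) probabilities at or below the observed probability = 0.179688.
Step 5: alpha = 0.1. fail to reject H0.

n_eff = 9, pos = 7, neg = 2, p = 0.179688, fail to reject H0.


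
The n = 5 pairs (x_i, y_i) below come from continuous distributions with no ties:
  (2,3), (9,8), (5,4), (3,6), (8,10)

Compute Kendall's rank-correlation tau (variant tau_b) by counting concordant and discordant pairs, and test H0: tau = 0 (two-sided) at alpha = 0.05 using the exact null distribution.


Step 1: Enumerate the 10 unordered pairs (i,j) with i<j and classify each by sign(x_j-x_i) * sign(y_j-y_i).
  (1,2):dx=+7,dy=+5->C; (1,3):dx=+3,dy=+1->C; (1,4):dx=+1,dy=+3->C; (1,5):dx=+6,dy=+7->C
  (2,3):dx=-4,dy=-4->C; (2,4):dx=-6,dy=-2->C; (2,5):dx=-1,dy=+2->D; (3,4):dx=-2,dy=+2->D
  (3,5):dx=+3,dy=+6->C; (4,5):dx=+5,dy=+4->C
Step 2: C = 8, D = 2, total pairs = 10.
Step 3: tau = (C - D)/(n(n-1)/2) = (8 - 2)/10 = 0.600000.
Step 4: Exact two-sided p-value (enumerate n! = 120 permutations of y under H0): p = 0.233333.
Step 5: alpha = 0.05. fail to reject H0.

tau_b = 0.6000 (C=8, D=2), p = 0.233333, fail to reject H0.


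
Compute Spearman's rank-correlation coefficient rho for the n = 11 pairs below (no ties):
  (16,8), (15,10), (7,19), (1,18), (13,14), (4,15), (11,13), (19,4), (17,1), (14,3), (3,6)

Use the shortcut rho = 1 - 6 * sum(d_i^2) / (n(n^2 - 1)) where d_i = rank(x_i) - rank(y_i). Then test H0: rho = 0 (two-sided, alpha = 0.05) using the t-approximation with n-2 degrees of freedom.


Step 1: Rank x and y separately (midranks; no ties here).
rank(x): 16->9, 15->8, 7->4, 1->1, 13->6, 4->3, 11->5, 19->11, 17->10, 14->7, 3->2
rank(y): 8->5, 10->6, 19->11, 18->10, 14->8, 15->9, 13->7, 4->3, 1->1, 3->2, 6->4
Step 2: d_i = R_x(i) - R_y(i); compute d_i^2.
  (9-5)^2=16, (8-6)^2=4, (4-11)^2=49, (1-10)^2=81, (6-8)^2=4, (3-9)^2=36, (5-7)^2=4, (11-3)^2=64, (10-1)^2=81, (7-2)^2=25, (2-4)^2=4
sum(d^2) = 368.
Step 3: rho = 1 - 6*368 / (11*(11^2 - 1)) = 1 - 2208/1320 = -0.672727.
Step 4: Under H0, t = rho * sqrt((n-2)/(1-rho^2)) = -2.7277 ~ t(9).
Step 5: Two-sided p-value from the t-distribution with 9 df = 0.023313.
Step 6: alpha = 0.05. reject H0.

rho = -0.6727, p = 0.023313, reject H0 at alpha = 0.05.


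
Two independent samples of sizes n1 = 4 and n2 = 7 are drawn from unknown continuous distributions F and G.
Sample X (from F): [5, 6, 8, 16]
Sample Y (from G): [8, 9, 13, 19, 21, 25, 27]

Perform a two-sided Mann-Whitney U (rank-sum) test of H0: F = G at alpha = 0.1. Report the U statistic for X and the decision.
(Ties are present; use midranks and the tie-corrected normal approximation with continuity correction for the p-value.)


Step 1: Combine and sort all 11 observations; assign midranks.
sorted (value, group): (5,X), (6,X), (8,X), (8,Y), (9,Y), (13,Y), (16,X), (19,Y), (21,Y), (25,Y), (27,Y)
ranks: 5->1, 6->2, 8->3.5, 8->3.5, 9->5, 13->6, 16->7, 19->8, 21->9, 25->10, 27->11
Step 2: Rank sum for X: R1 = 1 + 2 + 3.5 + 7 = 13.5.
Step 3: U_X = R1 - n1(n1+1)/2 = 13.5 - 4*5/2 = 13.5 - 10 = 3.5.
       U_Y = n1*n2 - U_X = 28 - 3.5 = 24.5.
Step 4: Ties are present, so use the tie-corrected normal approximation (with continuity correction) for the p-value.
Step 5: p-value = 0.058207; compare to alpha = 0.1. reject H0.

U_X = 3.5, p = 0.058207, reject H0 at alpha = 0.1.


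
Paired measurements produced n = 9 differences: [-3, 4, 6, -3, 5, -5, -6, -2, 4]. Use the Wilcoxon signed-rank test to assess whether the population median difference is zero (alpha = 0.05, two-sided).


Step 1: Drop any zero differences (none here) and take |d_i|.
|d| = [3, 4, 6, 3, 5, 5, 6, 2, 4]
Step 2: Midrank |d_i| (ties get averaged ranks).
ranks: |3|->2.5, |4|->4.5, |6|->8.5, |3|->2.5, |5|->6.5, |5|->6.5, |6|->8.5, |2|->1, |4|->4.5
Step 3: Attach original signs; sum ranks with positive sign and with negative sign.
W+ = 4.5 + 8.5 + 6.5 + 4.5 = 24
W- = 2.5 + 2.5 + 6.5 + 8.5 + 1 = 21
(Check: W+ + W- = 45 should equal n(n+1)/2 = 45.)
Step 4: Test statistic W = min(W+, W-) = 21.
Step 5: Ties in |d|, so use the tie-corrected normal approximation.
        E[W] = n(n+1)/4 = 9*10/4 = 22.5.
        Tie groups: |d|=3 (t=2), |d|=4 (t=2), |d|=5 (t=2), |d|=6 (t=2); sum(t^3 - t) = 24.
        Var[W] = n(n+1)(2n+1)/24 - sum(t^3-t)/48 = 1710/24 - 24/48 = 70.75.
        z = (W - E[W]) / sqrt(Var[W]) = (21 - 22.5) / 8.4113 = -0.1783.
        Two-sided p = 2*Phi(z) = 0.858463.
Step 6: alpha = 0.05. fail to reject H0.

W+ = 24, W- = 21, W = min = 21, p = 0.858463, fail to reject H0.


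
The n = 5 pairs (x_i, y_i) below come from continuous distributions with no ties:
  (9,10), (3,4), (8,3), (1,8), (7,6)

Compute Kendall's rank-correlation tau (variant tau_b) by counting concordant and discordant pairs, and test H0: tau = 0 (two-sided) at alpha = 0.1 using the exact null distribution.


Step 1: Enumerate the 10 unordered pairs (i,j) with i<j and classify each by sign(x_j-x_i) * sign(y_j-y_i).
  (1,2):dx=-6,dy=-6->C; (1,3):dx=-1,dy=-7->C; (1,4):dx=-8,dy=-2->C; (1,5):dx=-2,dy=-4->C
  (2,3):dx=+5,dy=-1->D; (2,4):dx=-2,dy=+4->D; (2,5):dx=+4,dy=+2->C; (3,4):dx=-7,dy=+5->D
  (3,5):dx=-1,dy=+3->D; (4,5):dx=+6,dy=-2->D
Step 2: C = 5, D = 5, total pairs = 10.
Step 3: tau = (C - D)/(n(n-1)/2) = (5 - 5)/10 = 0.000000.
Step 4: Exact two-sided p-value (enumerate n! = 120 permutations of y under H0): p = 1.000000.
Step 5: alpha = 0.1. fail to reject H0.

tau_b = 0.0000 (C=5, D=5), p = 1.000000, fail to reject H0.
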